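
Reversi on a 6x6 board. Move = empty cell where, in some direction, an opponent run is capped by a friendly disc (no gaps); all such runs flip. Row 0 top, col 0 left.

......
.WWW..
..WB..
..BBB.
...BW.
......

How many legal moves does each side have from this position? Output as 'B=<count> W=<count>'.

-- B to move --
(0,0): flips 2 -> legal
(0,1): flips 1 -> legal
(0,2): flips 2 -> legal
(0,3): flips 1 -> legal
(0,4): no bracket -> illegal
(1,0): no bracket -> illegal
(1,4): no bracket -> illegal
(2,0): no bracket -> illegal
(2,1): flips 1 -> legal
(2,4): no bracket -> illegal
(3,1): no bracket -> illegal
(3,5): no bracket -> illegal
(4,5): flips 1 -> legal
(5,3): no bracket -> illegal
(5,4): flips 1 -> legal
(5,5): flips 1 -> legal
B mobility = 8
-- W to move --
(1,4): no bracket -> illegal
(2,1): no bracket -> illegal
(2,4): flips 2 -> legal
(2,5): no bracket -> illegal
(3,1): no bracket -> illegal
(3,5): no bracket -> illegal
(4,1): no bracket -> illegal
(4,2): flips 2 -> legal
(4,5): flips 2 -> legal
(5,2): no bracket -> illegal
(5,3): flips 3 -> legal
(5,4): no bracket -> illegal
W mobility = 4

Answer: B=8 W=4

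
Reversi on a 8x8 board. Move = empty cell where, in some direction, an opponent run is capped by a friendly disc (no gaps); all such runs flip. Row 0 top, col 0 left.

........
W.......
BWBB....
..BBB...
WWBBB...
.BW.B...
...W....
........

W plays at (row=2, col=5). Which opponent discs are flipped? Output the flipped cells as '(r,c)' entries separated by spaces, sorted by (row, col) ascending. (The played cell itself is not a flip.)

Dir NW: first cell '.' (not opp) -> no flip
Dir N: first cell '.' (not opp) -> no flip
Dir NE: first cell '.' (not opp) -> no flip
Dir W: first cell '.' (not opp) -> no flip
Dir E: first cell '.' (not opp) -> no flip
Dir SW: opp run (3,4) (4,3) capped by W -> flip
Dir S: first cell '.' (not opp) -> no flip
Dir SE: first cell '.' (not opp) -> no flip

Answer: (3,4) (4,3)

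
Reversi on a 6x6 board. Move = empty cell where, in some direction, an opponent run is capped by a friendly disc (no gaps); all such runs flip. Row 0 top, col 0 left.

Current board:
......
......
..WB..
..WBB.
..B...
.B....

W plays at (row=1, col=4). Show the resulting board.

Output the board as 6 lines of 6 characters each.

Place W at (1,4); scan 8 dirs for brackets.
Dir NW: first cell '.' (not opp) -> no flip
Dir N: first cell '.' (not opp) -> no flip
Dir NE: first cell '.' (not opp) -> no flip
Dir W: first cell '.' (not opp) -> no flip
Dir E: first cell '.' (not opp) -> no flip
Dir SW: opp run (2,3) capped by W -> flip
Dir S: first cell '.' (not opp) -> no flip
Dir SE: first cell '.' (not opp) -> no flip
All flips: (2,3)

Answer: ......
....W.
..WW..
..WBB.
..B...
.B....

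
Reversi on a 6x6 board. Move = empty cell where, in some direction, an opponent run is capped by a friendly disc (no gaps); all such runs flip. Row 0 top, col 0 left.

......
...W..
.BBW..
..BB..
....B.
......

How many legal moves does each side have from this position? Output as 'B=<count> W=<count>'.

Answer: B=4 W=4

Derivation:
-- B to move --
(0,2): no bracket -> illegal
(0,3): flips 2 -> legal
(0,4): flips 1 -> legal
(1,2): no bracket -> illegal
(1,4): flips 1 -> legal
(2,4): flips 1 -> legal
(3,4): no bracket -> illegal
B mobility = 4
-- W to move --
(1,0): no bracket -> illegal
(1,1): no bracket -> illegal
(1,2): no bracket -> illegal
(2,0): flips 2 -> legal
(2,4): no bracket -> illegal
(3,0): no bracket -> illegal
(3,1): flips 1 -> legal
(3,4): no bracket -> illegal
(3,5): no bracket -> illegal
(4,1): flips 1 -> legal
(4,2): no bracket -> illegal
(4,3): flips 1 -> legal
(4,5): no bracket -> illegal
(5,3): no bracket -> illegal
(5,4): no bracket -> illegal
(5,5): no bracket -> illegal
W mobility = 4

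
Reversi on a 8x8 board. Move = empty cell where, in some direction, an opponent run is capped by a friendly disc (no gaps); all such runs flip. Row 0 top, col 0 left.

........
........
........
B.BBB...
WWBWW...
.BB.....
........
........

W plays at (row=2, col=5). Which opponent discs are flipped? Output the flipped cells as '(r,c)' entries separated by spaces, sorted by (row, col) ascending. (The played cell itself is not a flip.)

Answer: (3,4)

Derivation:
Dir NW: first cell '.' (not opp) -> no flip
Dir N: first cell '.' (not opp) -> no flip
Dir NE: first cell '.' (not opp) -> no flip
Dir W: first cell '.' (not opp) -> no flip
Dir E: first cell '.' (not opp) -> no flip
Dir SW: opp run (3,4) capped by W -> flip
Dir S: first cell '.' (not opp) -> no flip
Dir SE: first cell '.' (not opp) -> no flip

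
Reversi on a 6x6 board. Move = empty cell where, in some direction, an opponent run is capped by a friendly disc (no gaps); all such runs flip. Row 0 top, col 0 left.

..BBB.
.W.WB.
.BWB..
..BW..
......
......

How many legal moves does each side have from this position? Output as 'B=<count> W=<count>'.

-- B to move --
(0,0): no bracket -> illegal
(0,1): flips 1 -> legal
(1,0): no bracket -> illegal
(1,2): flips 2 -> legal
(2,0): flips 1 -> legal
(2,4): flips 1 -> legal
(3,1): flips 2 -> legal
(3,4): flips 1 -> legal
(4,2): no bracket -> illegal
(4,3): flips 1 -> legal
(4,4): no bracket -> illegal
B mobility = 7
-- W to move --
(0,1): no bracket -> illegal
(0,5): no bracket -> illegal
(1,0): no bracket -> illegal
(1,2): no bracket -> illegal
(1,5): flips 1 -> legal
(2,0): flips 1 -> legal
(2,4): flips 1 -> legal
(2,5): no bracket -> illegal
(3,0): no bracket -> illegal
(3,1): flips 2 -> legal
(3,4): no bracket -> illegal
(4,1): no bracket -> illegal
(4,2): flips 1 -> legal
(4,3): no bracket -> illegal
W mobility = 5

Answer: B=7 W=5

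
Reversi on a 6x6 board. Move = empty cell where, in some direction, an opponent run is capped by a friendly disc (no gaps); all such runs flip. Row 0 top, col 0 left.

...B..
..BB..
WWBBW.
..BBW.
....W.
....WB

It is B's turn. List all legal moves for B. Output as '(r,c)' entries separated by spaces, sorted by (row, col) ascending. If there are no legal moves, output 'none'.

(1,0): flips 1 -> legal
(1,1): no bracket -> illegal
(1,4): no bracket -> illegal
(1,5): flips 1 -> legal
(2,5): flips 1 -> legal
(3,0): flips 1 -> legal
(3,1): no bracket -> illegal
(3,5): flips 2 -> legal
(4,3): no bracket -> illegal
(4,5): flips 1 -> legal
(5,3): flips 1 -> legal

Answer: (1,0) (1,5) (2,5) (3,0) (3,5) (4,5) (5,3)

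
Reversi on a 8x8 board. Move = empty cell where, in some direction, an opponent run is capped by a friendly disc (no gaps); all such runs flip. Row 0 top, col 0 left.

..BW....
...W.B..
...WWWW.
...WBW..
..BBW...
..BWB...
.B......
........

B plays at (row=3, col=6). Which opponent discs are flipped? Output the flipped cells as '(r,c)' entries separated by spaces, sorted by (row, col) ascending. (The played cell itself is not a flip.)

Answer: (3,5)

Derivation:
Dir NW: opp run (2,5), next='.' -> no flip
Dir N: opp run (2,6), next='.' -> no flip
Dir NE: first cell '.' (not opp) -> no flip
Dir W: opp run (3,5) capped by B -> flip
Dir E: first cell '.' (not opp) -> no flip
Dir SW: first cell '.' (not opp) -> no flip
Dir S: first cell '.' (not opp) -> no flip
Dir SE: first cell '.' (not opp) -> no flip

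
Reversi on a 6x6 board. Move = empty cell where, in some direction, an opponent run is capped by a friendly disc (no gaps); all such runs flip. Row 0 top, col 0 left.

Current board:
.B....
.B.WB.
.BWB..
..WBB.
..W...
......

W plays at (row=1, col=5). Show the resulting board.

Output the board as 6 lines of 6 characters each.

Answer: .B....
.B.WWW
.BWB..
..WBB.
..W...
......

Derivation:
Place W at (1,5); scan 8 dirs for brackets.
Dir NW: first cell '.' (not opp) -> no flip
Dir N: first cell '.' (not opp) -> no flip
Dir NE: edge -> no flip
Dir W: opp run (1,4) capped by W -> flip
Dir E: edge -> no flip
Dir SW: first cell '.' (not opp) -> no flip
Dir S: first cell '.' (not opp) -> no flip
Dir SE: edge -> no flip
All flips: (1,4)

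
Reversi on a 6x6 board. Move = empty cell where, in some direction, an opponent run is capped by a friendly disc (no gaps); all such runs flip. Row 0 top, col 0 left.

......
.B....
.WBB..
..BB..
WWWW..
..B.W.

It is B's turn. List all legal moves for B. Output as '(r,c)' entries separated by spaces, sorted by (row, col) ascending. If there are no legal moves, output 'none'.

(1,0): flips 1 -> legal
(1,2): no bracket -> illegal
(2,0): flips 1 -> legal
(3,0): flips 1 -> legal
(3,1): flips 1 -> legal
(3,4): flips 1 -> legal
(4,4): no bracket -> illegal
(4,5): no bracket -> illegal
(5,0): flips 1 -> legal
(5,1): flips 1 -> legal
(5,3): flips 1 -> legal
(5,5): no bracket -> illegal

Answer: (1,0) (2,0) (3,0) (3,1) (3,4) (5,0) (5,1) (5,3)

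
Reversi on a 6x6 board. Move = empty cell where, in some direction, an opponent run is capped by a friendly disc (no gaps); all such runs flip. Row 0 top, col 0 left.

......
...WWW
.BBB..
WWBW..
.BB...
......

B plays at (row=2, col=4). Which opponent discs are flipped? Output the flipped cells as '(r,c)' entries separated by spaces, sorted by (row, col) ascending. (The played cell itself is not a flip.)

Answer: (3,3)

Derivation:
Dir NW: opp run (1,3), next='.' -> no flip
Dir N: opp run (1,4), next='.' -> no flip
Dir NE: opp run (1,5), next=edge -> no flip
Dir W: first cell 'B' (not opp) -> no flip
Dir E: first cell '.' (not opp) -> no flip
Dir SW: opp run (3,3) capped by B -> flip
Dir S: first cell '.' (not opp) -> no flip
Dir SE: first cell '.' (not opp) -> no flip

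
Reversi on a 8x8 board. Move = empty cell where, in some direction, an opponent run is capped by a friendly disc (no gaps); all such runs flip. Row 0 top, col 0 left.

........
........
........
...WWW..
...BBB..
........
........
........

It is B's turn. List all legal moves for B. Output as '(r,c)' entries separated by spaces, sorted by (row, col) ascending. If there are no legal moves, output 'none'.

(2,2): flips 1 -> legal
(2,3): flips 2 -> legal
(2,4): flips 1 -> legal
(2,5): flips 2 -> legal
(2,6): flips 1 -> legal
(3,2): no bracket -> illegal
(3,6): no bracket -> illegal
(4,2): no bracket -> illegal
(4,6): no bracket -> illegal

Answer: (2,2) (2,3) (2,4) (2,5) (2,6)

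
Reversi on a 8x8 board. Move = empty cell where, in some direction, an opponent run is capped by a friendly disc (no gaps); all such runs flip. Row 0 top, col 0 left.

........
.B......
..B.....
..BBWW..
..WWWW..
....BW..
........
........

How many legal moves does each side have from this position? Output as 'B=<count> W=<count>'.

Answer: B=7 W=10

Derivation:
-- B to move --
(2,3): no bracket -> illegal
(2,4): flips 2 -> legal
(2,5): no bracket -> illegal
(2,6): no bracket -> illegal
(3,1): no bracket -> illegal
(3,6): flips 3 -> legal
(4,1): no bracket -> illegal
(4,6): no bracket -> illegal
(5,1): flips 1 -> legal
(5,2): flips 1 -> legal
(5,3): flips 1 -> legal
(5,6): flips 1 -> legal
(6,4): no bracket -> illegal
(6,5): no bracket -> illegal
(6,6): flips 2 -> legal
B mobility = 7
-- W to move --
(0,0): flips 3 -> legal
(0,1): no bracket -> illegal
(0,2): no bracket -> illegal
(1,0): no bracket -> illegal
(1,2): flips 2 -> legal
(1,3): no bracket -> illegal
(2,0): no bracket -> illegal
(2,1): flips 1 -> legal
(2,3): flips 1 -> legal
(2,4): flips 1 -> legal
(3,1): flips 2 -> legal
(4,1): no bracket -> illegal
(5,3): flips 1 -> legal
(6,3): flips 1 -> legal
(6,4): flips 1 -> legal
(6,5): flips 1 -> legal
W mobility = 10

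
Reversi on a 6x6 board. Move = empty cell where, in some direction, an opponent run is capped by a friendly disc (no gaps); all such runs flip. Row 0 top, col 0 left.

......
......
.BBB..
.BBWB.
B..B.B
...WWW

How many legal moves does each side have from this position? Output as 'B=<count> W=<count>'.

Answer: B=1 W=5

Derivation:
-- B to move --
(2,4): no bracket -> illegal
(4,2): no bracket -> illegal
(4,4): flips 1 -> legal
(5,2): no bracket -> illegal
B mobility = 1
-- W to move --
(1,0): flips 3 -> legal
(1,1): flips 1 -> legal
(1,2): no bracket -> illegal
(1,3): flips 1 -> legal
(1,4): no bracket -> illegal
(2,0): no bracket -> illegal
(2,4): no bracket -> illegal
(2,5): no bracket -> illegal
(3,0): flips 2 -> legal
(3,5): flips 2 -> legal
(4,1): no bracket -> illegal
(4,2): no bracket -> illegal
(4,4): no bracket -> illegal
(5,0): no bracket -> illegal
(5,1): no bracket -> illegal
(5,2): no bracket -> illegal
W mobility = 5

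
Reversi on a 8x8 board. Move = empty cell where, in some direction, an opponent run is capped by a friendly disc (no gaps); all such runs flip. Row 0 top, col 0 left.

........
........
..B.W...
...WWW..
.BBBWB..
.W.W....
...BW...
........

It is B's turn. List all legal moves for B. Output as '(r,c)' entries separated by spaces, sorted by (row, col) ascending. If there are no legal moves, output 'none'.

Answer: (1,5) (2,3) (2,5) (5,5) (6,0) (6,1) (6,5) (7,5)

Derivation:
(1,3): no bracket -> illegal
(1,4): no bracket -> illegal
(1,5): flips 2 -> legal
(2,3): flips 2 -> legal
(2,5): flips 2 -> legal
(2,6): no bracket -> illegal
(3,2): no bracket -> illegal
(3,6): no bracket -> illegal
(4,0): no bracket -> illegal
(4,6): no bracket -> illegal
(5,0): no bracket -> illegal
(5,2): no bracket -> illegal
(5,4): no bracket -> illegal
(5,5): flips 2 -> legal
(6,0): flips 1 -> legal
(6,1): flips 1 -> legal
(6,2): no bracket -> illegal
(6,5): flips 1 -> legal
(7,3): no bracket -> illegal
(7,4): no bracket -> illegal
(7,5): flips 2 -> legal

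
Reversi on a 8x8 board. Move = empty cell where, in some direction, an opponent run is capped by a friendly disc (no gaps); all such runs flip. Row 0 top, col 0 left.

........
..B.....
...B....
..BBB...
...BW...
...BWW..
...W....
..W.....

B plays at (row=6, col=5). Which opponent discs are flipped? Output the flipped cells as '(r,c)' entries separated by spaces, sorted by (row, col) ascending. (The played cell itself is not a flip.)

Answer: (5,4)

Derivation:
Dir NW: opp run (5,4) capped by B -> flip
Dir N: opp run (5,5), next='.' -> no flip
Dir NE: first cell '.' (not opp) -> no flip
Dir W: first cell '.' (not opp) -> no flip
Dir E: first cell '.' (not opp) -> no flip
Dir SW: first cell '.' (not opp) -> no flip
Dir S: first cell '.' (not opp) -> no flip
Dir SE: first cell '.' (not opp) -> no flip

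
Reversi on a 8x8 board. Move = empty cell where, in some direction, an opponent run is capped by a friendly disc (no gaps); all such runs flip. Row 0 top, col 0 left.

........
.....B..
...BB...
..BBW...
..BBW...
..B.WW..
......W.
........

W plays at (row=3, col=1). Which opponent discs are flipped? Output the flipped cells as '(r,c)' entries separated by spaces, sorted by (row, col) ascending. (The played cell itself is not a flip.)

Answer: (3,2) (3,3)

Derivation:
Dir NW: first cell '.' (not opp) -> no flip
Dir N: first cell '.' (not opp) -> no flip
Dir NE: first cell '.' (not opp) -> no flip
Dir W: first cell '.' (not opp) -> no flip
Dir E: opp run (3,2) (3,3) capped by W -> flip
Dir SW: first cell '.' (not opp) -> no flip
Dir S: first cell '.' (not opp) -> no flip
Dir SE: opp run (4,2), next='.' -> no flip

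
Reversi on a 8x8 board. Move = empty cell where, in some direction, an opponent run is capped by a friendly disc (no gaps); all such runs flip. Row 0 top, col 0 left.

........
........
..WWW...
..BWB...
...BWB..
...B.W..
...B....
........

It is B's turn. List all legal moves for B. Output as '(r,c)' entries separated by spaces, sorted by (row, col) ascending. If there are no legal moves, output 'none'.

(1,1): no bracket -> illegal
(1,2): flips 2 -> legal
(1,3): flips 2 -> legal
(1,4): flips 2 -> legal
(1,5): no bracket -> illegal
(2,1): no bracket -> illegal
(2,5): no bracket -> illegal
(3,1): no bracket -> illegal
(3,5): flips 1 -> legal
(4,2): no bracket -> illegal
(4,6): no bracket -> illegal
(5,4): flips 1 -> legal
(5,6): no bracket -> illegal
(6,4): no bracket -> illegal
(6,5): flips 1 -> legal
(6,6): no bracket -> illegal

Answer: (1,2) (1,3) (1,4) (3,5) (5,4) (6,5)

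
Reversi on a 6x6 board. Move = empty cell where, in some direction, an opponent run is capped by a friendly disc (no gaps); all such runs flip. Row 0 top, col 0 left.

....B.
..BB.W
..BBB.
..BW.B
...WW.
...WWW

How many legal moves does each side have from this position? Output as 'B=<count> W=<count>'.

-- B to move --
(0,5): no bracket -> illegal
(1,4): no bracket -> illegal
(2,5): no bracket -> illegal
(3,4): flips 1 -> legal
(4,2): flips 1 -> legal
(4,5): no bracket -> illegal
(5,2): no bracket -> illegal
B mobility = 2
-- W to move --
(0,1): no bracket -> illegal
(0,2): no bracket -> illegal
(0,3): flips 2 -> legal
(0,5): no bracket -> illegal
(1,1): flips 1 -> legal
(1,4): no bracket -> illegal
(2,1): flips 1 -> legal
(2,5): no bracket -> illegal
(3,1): flips 1 -> legal
(3,4): no bracket -> illegal
(4,1): no bracket -> illegal
(4,2): no bracket -> illegal
(4,5): no bracket -> illegal
W mobility = 4

Answer: B=2 W=4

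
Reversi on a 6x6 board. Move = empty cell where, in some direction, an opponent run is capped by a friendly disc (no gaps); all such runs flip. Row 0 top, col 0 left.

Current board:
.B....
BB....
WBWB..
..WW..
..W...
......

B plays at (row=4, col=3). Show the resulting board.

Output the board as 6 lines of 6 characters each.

Answer: .B....
BB....
WBWB..
..BB..
..WB..
......

Derivation:
Place B at (4,3); scan 8 dirs for brackets.
Dir NW: opp run (3,2) capped by B -> flip
Dir N: opp run (3,3) capped by B -> flip
Dir NE: first cell '.' (not opp) -> no flip
Dir W: opp run (4,2), next='.' -> no flip
Dir E: first cell '.' (not opp) -> no flip
Dir SW: first cell '.' (not opp) -> no flip
Dir S: first cell '.' (not opp) -> no flip
Dir SE: first cell '.' (not opp) -> no flip
All flips: (3,2) (3,3)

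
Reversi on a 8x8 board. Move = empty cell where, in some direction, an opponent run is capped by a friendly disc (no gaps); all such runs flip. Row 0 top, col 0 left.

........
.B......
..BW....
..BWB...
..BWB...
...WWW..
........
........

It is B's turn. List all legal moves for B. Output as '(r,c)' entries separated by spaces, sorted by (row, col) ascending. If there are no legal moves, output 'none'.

(1,2): flips 1 -> legal
(1,3): no bracket -> illegal
(1,4): flips 1 -> legal
(2,4): flips 2 -> legal
(4,5): no bracket -> illegal
(4,6): no bracket -> illegal
(5,2): flips 1 -> legal
(5,6): no bracket -> illegal
(6,2): flips 1 -> legal
(6,3): no bracket -> illegal
(6,4): flips 2 -> legal
(6,5): flips 2 -> legal
(6,6): flips 1 -> legal

Answer: (1,2) (1,4) (2,4) (5,2) (6,2) (6,4) (6,5) (6,6)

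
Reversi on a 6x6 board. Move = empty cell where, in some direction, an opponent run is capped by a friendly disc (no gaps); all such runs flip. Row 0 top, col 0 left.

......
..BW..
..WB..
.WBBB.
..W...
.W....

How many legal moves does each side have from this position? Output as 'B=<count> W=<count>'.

Answer: B=6 W=6

Derivation:
-- B to move --
(0,2): no bracket -> illegal
(0,3): flips 1 -> legal
(0,4): no bracket -> illegal
(1,1): flips 1 -> legal
(1,4): flips 1 -> legal
(2,0): no bracket -> illegal
(2,1): flips 1 -> legal
(2,4): no bracket -> illegal
(3,0): flips 1 -> legal
(4,0): no bracket -> illegal
(4,1): no bracket -> illegal
(4,3): no bracket -> illegal
(5,0): no bracket -> illegal
(5,2): flips 1 -> legal
(5,3): no bracket -> illegal
B mobility = 6
-- W to move --
(0,1): no bracket -> illegal
(0,2): flips 1 -> legal
(0,3): no bracket -> illegal
(1,1): flips 1 -> legal
(1,4): no bracket -> illegal
(2,1): no bracket -> illegal
(2,4): flips 2 -> legal
(2,5): no bracket -> illegal
(3,5): flips 3 -> legal
(4,1): no bracket -> illegal
(4,3): flips 2 -> legal
(4,4): flips 1 -> legal
(4,5): no bracket -> illegal
W mobility = 6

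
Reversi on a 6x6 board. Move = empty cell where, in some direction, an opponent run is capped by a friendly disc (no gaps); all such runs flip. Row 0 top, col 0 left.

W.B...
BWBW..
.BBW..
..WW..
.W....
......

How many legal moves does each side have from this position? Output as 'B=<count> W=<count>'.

Answer: B=9 W=3

Derivation:
-- B to move --
(0,1): flips 1 -> legal
(0,3): no bracket -> illegal
(0,4): flips 1 -> legal
(1,4): flips 1 -> legal
(2,0): flips 1 -> legal
(2,4): flips 2 -> legal
(3,0): no bracket -> illegal
(3,1): no bracket -> illegal
(3,4): flips 1 -> legal
(4,0): no bracket -> illegal
(4,2): flips 1 -> legal
(4,3): flips 1 -> legal
(4,4): flips 1 -> legal
(5,0): no bracket -> illegal
(5,1): no bracket -> illegal
(5,2): no bracket -> illegal
B mobility = 9
-- W to move --
(0,1): flips 1 -> legal
(0,3): no bracket -> illegal
(2,0): flips 3 -> legal
(3,0): no bracket -> illegal
(3,1): flips 2 -> legal
W mobility = 3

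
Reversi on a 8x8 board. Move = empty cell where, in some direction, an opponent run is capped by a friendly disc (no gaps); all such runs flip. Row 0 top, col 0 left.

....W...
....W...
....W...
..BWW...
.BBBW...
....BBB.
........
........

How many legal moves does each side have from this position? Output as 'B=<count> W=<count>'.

Answer: B=6 W=7

Derivation:
-- B to move --
(0,3): no bracket -> illegal
(0,5): no bracket -> illegal
(1,3): no bracket -> illegal
(1,5): flips 2 -> legal
(2,2): flips 2 -> legal
(2,3): flips 1 -> legal
(2,5): flips 1 -> legal
(3,5): flips 2 -> legal
(4,5): flips 1 -> legal
(5,3): no bracket -> illegal
B mobility = 6
-- W to move --
(2,1): no bracket -> illegal
(2,2): no bracket -> illegal
(2,3): no bracket -> illegal
(3,0): no bracket -> illegal
(3,1): flips 1 -> legal
(4,0): flips 3 -> legal
(4,5): no bracket -> illegal
(4,6): no bracket -> illegal
(4,7): no bracket -> illegal
(5,0): no bracket -> illegal
(5,1): flips 1 -> legal
(5,2): flips 1 -> legal
(5,3): flips 1 -> legal
(5,7): no bracket -> illegal
(6,3): no bracket -> illegal
(6,4): flips 1 -> legal
(6,5): no bracket -> illegal
(6,6): flips 1 -> legal
(6,7): no bracket -> illegal
W mobility = 7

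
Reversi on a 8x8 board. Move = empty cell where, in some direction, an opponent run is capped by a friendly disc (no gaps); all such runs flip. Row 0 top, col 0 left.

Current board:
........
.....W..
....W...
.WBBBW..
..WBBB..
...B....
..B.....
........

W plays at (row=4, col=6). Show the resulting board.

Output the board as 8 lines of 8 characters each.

Answer: ........
.....W..
....W...
.WBBBW..
..WWWWW.
...B....
..B.....
........

Derivation:
Place W at (4,6); scan 8 dirs for brackets.
Dir NW: first cell 'W' (not opp) -> no flip
Dir N: first cell '.' (not opp) -> no flip
Dir NE: first cell '.' (not opp) -> no flip
Dir W: opp run (4,5) (4,4) (4,3) capped by W -> flip
Dir E: first cell '.' (not opp) -> no flip
Dir SW: first cell '.' (not opp) -> no flip
Dir S: first cell '.' (not opp) -> no flip
Dir SE: first cell '.' (not opp) -> no flip
All flips: (4,3) (4,4) (4,5)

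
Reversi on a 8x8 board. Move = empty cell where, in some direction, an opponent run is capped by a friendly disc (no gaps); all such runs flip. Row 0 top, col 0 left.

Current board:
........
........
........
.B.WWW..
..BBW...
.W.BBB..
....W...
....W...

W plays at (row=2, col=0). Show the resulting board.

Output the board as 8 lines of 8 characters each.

Answer: ........
........
W.......
.W.WWW..
..WBW...
.W.WBB..
....W...
....W...

Derivation:
Place W at (2,0); scan 8 dirs for brackets.
Dir NW: edge -> no flip
Dir N: first cell '.' (not opp) -> no flip
Dir NE: first cell '.' (not opp) -> no flip
Dir W: edge -> no flip
Dir E: first cell '.' (not opp) -> no flip
Dir SW: edge -> no flip
Dir S: first cell '.' (not opp) -> no flip
Dir SE: opp run (3,1) (4,2) (5,3) capped by W -> flip
All flips: (3,1) (4,2) (5,3)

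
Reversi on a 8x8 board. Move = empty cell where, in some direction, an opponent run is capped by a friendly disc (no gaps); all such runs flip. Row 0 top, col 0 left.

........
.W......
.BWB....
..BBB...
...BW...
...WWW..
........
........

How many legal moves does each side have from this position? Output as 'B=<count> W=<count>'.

Answer: B=8 W=6

Derivation:
-- B to move --
(0,0): flips 2 -> legal
(0,1): flips 1 -> legal
(0,2): no bracket -> illegal
(1,0): no bracket -> illegal
(1,2): flips 1 -> legal
(1,3): no bracket -> illegal
(2,0): no bracket -> illegal
(3,1): no bracket -> illegal
(3,5): no bracket -> illegal
(4,2): no bracket -> illegal
(4,5): flips 1 -> legal
(4,6): no bracket -> illegal
(5,2): no bracket -> illegal
(5,6): no bracket -> illegal
(6,2): no bracket -> illegal
(6,3): flips 1 -> legal
(6,4): flips 2 -> legal
(6,5): flips 1 -> legal
(6,6): flips 2 -> legal
B mobility = 8
-- W to move --
(1,0): flips 3 -> legal
(1,2): no bracket -> illegal
(1,3): flips 3 -> legal
(1,4): no bracket -> illegal
(2,0): flips 1 -> legal
(2,4): flips 2 -> legal
(2,5): no bracket -> illegal
(3,0): no bracket -> illegal
(3,1): flips 1 -> legal
(3,5): no bracket -> illegal
(4,1): no bracket -> illegal
(4,2): flips 2 -> legal
(4,5): no bracket -> illegal
(5,2): no bracket -> illegal
W mobility = 6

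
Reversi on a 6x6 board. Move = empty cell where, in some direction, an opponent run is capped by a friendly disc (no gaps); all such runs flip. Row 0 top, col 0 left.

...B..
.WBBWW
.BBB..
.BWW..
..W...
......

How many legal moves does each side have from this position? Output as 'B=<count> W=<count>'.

-- B to move --
(0,0): flips 1 -> legal
(0,1): flips 1 -> legal
(0,2): no bracket -> illegal
(0,4): no bracket -> illegal
(0,5): flips 1 -> legal
(1,0): flips 1 -> legal
(2,0): no bracket -> illegal
(2,4): no bracket -> illegal
(2,5): flips 1 -> legal
(3,4): flips 2 -> legal
(4,1): flips 1 -> legal
(4,3): flips 2 -> legal
(4,4): flips 1 -> legal
(5,1): no bracket -> illegal
(5,2): flips 2 -> legal
(5,3): flips 1 -> legal
B mobility = 11
-- W to move --
(0,1): no bracket -> illegal
(0,2): flips 2 -> legal
(0,4): no bracket -> illegal
(1,0): flips 1 -> legal
(2,0): flips 1 -> legal
(2,4): no bracket -> illegal
(3,0): flips 1 -> legal
(3,4): no bracket -> illegal
(4,0): no bracket -> illegal
(4,1): flips 2 -> legal
W mobility = 5

Answer: B=11 W=5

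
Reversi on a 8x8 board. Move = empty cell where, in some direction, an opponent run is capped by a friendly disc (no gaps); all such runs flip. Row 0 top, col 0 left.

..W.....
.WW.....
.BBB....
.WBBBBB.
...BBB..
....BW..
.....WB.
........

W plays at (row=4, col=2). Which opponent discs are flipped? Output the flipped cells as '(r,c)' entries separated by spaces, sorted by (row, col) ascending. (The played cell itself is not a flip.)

Answer: (2,2) (3,2)

Derivation:
Dir NW: first cell 'W' (not opp) -> no flip
Dir N: opp run (3,2) (2,2) capped by W -> flip
Dir NE: opp run (3,3), next='.' -> no flip
Dir W: first cell '.' (not opp) -> no flip
Dir E: opp run (4,3) (4,4) (4,5), next='.' -> no flip
Dir SW: first cell '.' (not opp) -> no flip
Dir S: first cell '.' (not opp) -> no flip
Dir SE: first cell '.' (not opp) -> no flip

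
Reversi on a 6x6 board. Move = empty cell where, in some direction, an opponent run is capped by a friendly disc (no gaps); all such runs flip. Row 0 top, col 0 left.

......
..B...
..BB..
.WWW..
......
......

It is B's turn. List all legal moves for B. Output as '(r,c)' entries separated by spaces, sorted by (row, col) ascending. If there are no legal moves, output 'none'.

Answer: (4,0) (4,1) (4,2) (4,3) (4,4)

Derivation:
(2,0): no bracket -> illegal
(2,1): no bracket -> illegal
(2,4): no bracket -> illegal
(3,0): no bracket -> illegal
(3,4): no bracket -> illegal
(4,0): flips 1 -> legal
(4,1): flips 1 -> legal
(4,2): flips 1 -> legal
(4,3): flips 1 -> legal
(4,4): flips 1 -> legal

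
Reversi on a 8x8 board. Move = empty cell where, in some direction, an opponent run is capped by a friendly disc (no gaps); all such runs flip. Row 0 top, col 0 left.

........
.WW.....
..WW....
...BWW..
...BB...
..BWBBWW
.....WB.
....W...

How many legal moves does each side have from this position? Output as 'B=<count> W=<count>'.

-- B to move --
(0,0): flips 2 -> legal
(0,1): no bracket -> illegal
(0,2): no bracket -> illegal
(0,3): no bracket -> illegal
(1,0): no bracket -> illegal
(1,3): flips 1 -> legal
(1,4): no bracket -> illegal
(2,0): no bracket -> illegal
(2,1): no bracket -> illegal
(2,4): flips 1 -> legal
(2,5): flips 1 -> legal
(2,6): flips 1 -> legal
(3,1): no bracket -> illegal
(3,2): no bracket -> illegal
(3,6): flips 2 -> legal
(4,2): no bracket -> illegal
(4,5): no bracket -> illegal
(4,6): flips 1 -> legal
(4,7): no bracket -> illegal
(6,2): flips 1 -> legal
(6,3): flips 1 -> legal
(6,4): flips 1 -> legal
(6,7): no bracket -> illegal
(7,3): no bracket -> illegal
(7,5): flips 1 -> legal
(7,6): flips 1 -> legal
B mobility = 12
-- W to move --
(2,4): no bracket -> illegal
(3,2): flips 3 -> legal
(4,1): no bracket -> illegal
(4,2): no bracket -> illegal
(4,5): flips 1 -> legal
(4,6): no bracket -> illegal
(5,1): flips 1 -> legal
(6,1): flips 2 -> legal
(6,2): no bracket -> illegal
(6,3): no bracket -> illegal
(6,4): flips 2 -> legal
(6,7): flips 1 -> legal
(7,5): flips 1 -> legal
(7,6): flips 1 -> legal
(7,7): flips 4 -> legal
W mobility = 9

Answer: B=12 W=9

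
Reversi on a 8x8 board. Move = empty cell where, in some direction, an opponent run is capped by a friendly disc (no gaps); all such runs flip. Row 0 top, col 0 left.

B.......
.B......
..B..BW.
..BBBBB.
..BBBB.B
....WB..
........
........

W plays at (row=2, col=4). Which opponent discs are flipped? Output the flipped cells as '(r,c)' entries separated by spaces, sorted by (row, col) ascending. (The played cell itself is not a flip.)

Dir NW: first cell '.' (not opp) -> no flip
Dir N: first cell '.' (not opp) -> no flip
Dir NE: first cell '.' (not opp) -> no flip
Dir W: first cell '.' (not opp) -> no flip
Dir E: opp run (2,5) capped by W -> flip
Dir SW: opp run (3,3) (4,2), next='.' -> no flip
Dir S: opp run (3,4) (4,4) capped by W -> flip
Dir SE: opp run (3,5), next='.' -> no flip

Answer: (2,5) (3,4) (4,4)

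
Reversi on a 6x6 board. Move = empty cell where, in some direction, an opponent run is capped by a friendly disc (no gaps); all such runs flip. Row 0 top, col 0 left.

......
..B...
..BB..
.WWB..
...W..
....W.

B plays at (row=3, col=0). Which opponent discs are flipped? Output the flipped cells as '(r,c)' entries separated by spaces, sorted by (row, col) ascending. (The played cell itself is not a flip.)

Answer: (3,1) (3,2)

Derivation:
Dir NW: edge -> no flip
Dir N: first cell '.' (not opp) -> no flip
Dir NE: first cell '.' (not opp) -> no flip
Dir W: edge -> no flip
Dir E: opp run (3,1) (3,2) capped by B -> flip
Dir SW: edge -> no flip
Dir S: first cell '.' (not opp) -> no flip
Dir SE: first cell '.' (not opp) -> no flip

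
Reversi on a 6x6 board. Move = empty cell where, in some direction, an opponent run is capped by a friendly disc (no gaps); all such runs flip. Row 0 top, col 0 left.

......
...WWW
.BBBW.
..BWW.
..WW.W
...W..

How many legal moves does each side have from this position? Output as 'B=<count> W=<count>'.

Answer: B=8 W=6

Derivation:
-- B to move --
(0,2): no bracket -> illegal
(0,3): flips 1 -> legal
(0,4): flips 1 -> legal
(0,5): flips 1 -> legal
(1,2): no bracket -> illegal
(2,5): flips 1 -> legal
(3,1): no bracket -> illegal
(3,5): flips 2 -> legal
(4,1): no bracket -> illegal
(4,4): flips 1 -> legal
(5,1): no bracket -> illegal
(5,2): flips 1 -> legal
(5,4): flips 1 -> legal
(5,5): no bracket -> illegal
B mobility = 8
-- W to move --
(1,0): flips 2 -> legal
(1,1): flips 1 -> legal
(1,2): flips 3 -> legal
(2,0): flips 3 -> legal
(3,0): no bracket -> illegal
(3,1): flips 2 -> legal
(4,1): flips 2 -> legal
W mobility = 6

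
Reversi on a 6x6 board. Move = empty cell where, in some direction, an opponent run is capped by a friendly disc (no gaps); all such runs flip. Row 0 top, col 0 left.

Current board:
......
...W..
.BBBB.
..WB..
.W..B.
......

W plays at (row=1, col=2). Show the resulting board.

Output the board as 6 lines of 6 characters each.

Place W at (1,2); scan 8 dirs for brackets.
Dir NW: first cell '.' (not opp) -> no flip
Dir N: first cell '.' (not opp) -> no flip
Dir NE: first cell '.' (not opp) -> no flip
Dir W: first cell '.' (not opp) -> no flip
Dir E: first cell 'W' (not opp) -> no flip
Dir SW: opp run (2,1), next='.' -> no flip
Dir S: opp run (2,2) capped by W -> flip
Dir SE: opp run (2,3), next='.' -> no flip
All flips: (2,2)

Answer: ......
..WW..
.BWBB.
..WB..
.W..B.
......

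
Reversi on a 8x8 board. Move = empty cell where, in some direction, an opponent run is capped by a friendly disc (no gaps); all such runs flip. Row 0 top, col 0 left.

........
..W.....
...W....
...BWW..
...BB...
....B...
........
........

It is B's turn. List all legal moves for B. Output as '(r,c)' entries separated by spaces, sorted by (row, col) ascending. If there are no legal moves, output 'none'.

(0,1): no bracket -> illegal
(0,2): no bracket -> illegal
(0,3): no bracket -> illegal
(1,1): no bracket -> illegal
(1,3): flips 1 -> legal
(1,4): no bracket -> illegal
(2,1): no bracket -> illegal
(2,2): no bracket -> illegal
(2,4): flips 1 -> legal
(2,5): flips 1 -> legal
(2,6): flips 1 -> legal
(3,2): no bracket -> illegal
(3,6): flips 2 -> legal
(4,5): no bracket -> illegal
(4,6): no bracket -> illegal

Answer: (1,3) (2,4) (2,5) (2,6) (3,6)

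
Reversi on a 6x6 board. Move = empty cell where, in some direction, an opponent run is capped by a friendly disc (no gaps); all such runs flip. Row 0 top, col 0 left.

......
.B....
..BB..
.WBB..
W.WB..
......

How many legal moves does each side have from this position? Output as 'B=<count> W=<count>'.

-- B to move --
(2,0): no bracket -> illegal
(2,1): no bracket -> illegal
(3,0): flips 1 -> legal
(4,1): flips 1 -> legal
(5,0): no bracket -> illegal
(5,1): flips 1 -> legal
(5,2): flips 1 -> legal
(5,3): no bracket -> illegal
B mobility = 4
-- W to move --
(0,0): no bracket -> illegal
(0,1): no bracket -> illegal
(0,2): no bracket -> illegal
(1,0): no bracket -> illegal
(1,2): flips 2 -> legal
(1,3): flips 1 -> legal
(1,4): no bracket -> illegal
(2,0): no bracket -> illegal
(2,1): no bracket -> illegal
(2,4): flips 1 -> legal
(3,4): flips 2 -> legal
(4,1): no bracket -> illegal
(4,4): flips 1 -> legal
(5,2): no bracket -> illegal
(5,3): no bracket -> illegal
(5,4): no bracket -> illegal
W mobility = 5

Answer: B=4 W=5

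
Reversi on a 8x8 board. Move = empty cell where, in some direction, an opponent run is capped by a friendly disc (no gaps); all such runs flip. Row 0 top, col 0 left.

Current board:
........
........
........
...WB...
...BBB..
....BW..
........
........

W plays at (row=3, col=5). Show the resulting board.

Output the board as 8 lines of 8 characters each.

Place W at (3,5); scan 8 dirs for brackets.
Dir NW: first cell '.' (not opp) -> no flip
Dir N: first cell '.' (not opp) -> no flip
Dir NE: first cell '.' (not opp) -> no flip
Dir W: opp run (3,4) capped by W -> flip
Dir E: first cell '.' (not opp) -> no flip
Dir SW: opp run (4,4), next='.' -> no flip
Dir S: opp run (4,5) capped by W -> flip
Dir SE: first cell '.' (not opp) -> no flip
All flips: (3,4) (4,5)

Answer: ........
........
........
...WWW..
...BBW..
....BW..
........
........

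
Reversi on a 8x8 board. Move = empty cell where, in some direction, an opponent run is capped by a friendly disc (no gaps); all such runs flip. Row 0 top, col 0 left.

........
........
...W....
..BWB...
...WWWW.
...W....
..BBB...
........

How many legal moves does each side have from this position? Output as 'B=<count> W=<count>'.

-- B to move --
(1,2): flips 1 -> legal
(1,3): flips 4 -> legal
(1,4): flips 1 -> legal
(2,2): no bracket -> illegal
(2,4): no bracket -> illegal
(3,5): flips 2 -> legal
(3,6): no bracket -> illegal
(3,7): no bracket -> illegal
(4,2): flips 1 -> legal
(4,7): no bracket -> illegal
(5,2): flips 1 -> legal
(5,4): flips 2 -> legal
(5,5): no bracket -> illegal
(5,6): flips 1 -> legal
(5,7): no bracket -> illegal
B mobility = 8
-- W to move --
(2,1): flips 1 -> legal
(2,2): no bracket -> illegal
(2,4): flips 1 -> legal
(2,5): flips 1 -> legal
(3,1): flips 1 -> legal
(3,5): flips 1 -> legal
(4,1): flips 1 -> legal
(4,2): no bracket -> illegal
(5,1): no bracket -> illegal
(5,2): no bracket -> illegal
(5,4): no bracket -> illegal
(5,5): no bracket -> illegal
(6,1): no bracket -> illegal
(6,5): no bracket -> illegal
(7,1): flips 1 -> legal
(7,2): no bracket -> illegal
(7,3): flips 1 -> legal
(7,4): no bracket -> illegal
(7,5): flips 1 -> legal
W mobility = 9

Answer: B=8 W=9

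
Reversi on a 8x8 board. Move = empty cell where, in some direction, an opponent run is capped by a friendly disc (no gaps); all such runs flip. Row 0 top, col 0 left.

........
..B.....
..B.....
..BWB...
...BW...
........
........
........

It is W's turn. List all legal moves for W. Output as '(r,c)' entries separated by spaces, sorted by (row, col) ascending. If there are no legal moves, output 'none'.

(0,1): no bracket -> illegal
(0,2): no bracket -> illegal
(0,3): no bracket -> illegal
(1,1): flips 1 -> legal
(1,3): no bracket -> illegal
(2,1): no bracket -> illegal
(2,3): no bracket -> illegal
(2,4): flips 1 -> legal
(2,5): no bracket -> illegal
(3,1): flips 1 -> legal
(3,5): flips 1 -> legal
(4,1): no bracket -> illegal
(4,2): flips 1 -> legal
(4,5): no bracket -> illegal
(5,2): no bracket -> illegal
(5,3): flips 1 -> legal
(5,4): no bracket -> illegal

Answer: (1,1) (2,4) (3,1) (3,5) (4,2) (5,3)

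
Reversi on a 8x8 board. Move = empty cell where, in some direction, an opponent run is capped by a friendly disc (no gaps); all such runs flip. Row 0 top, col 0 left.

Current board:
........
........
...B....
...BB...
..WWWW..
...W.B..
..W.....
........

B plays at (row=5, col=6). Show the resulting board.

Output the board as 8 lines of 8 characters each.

Place B at (5,6); scan 8 dirs for brackets.
Dir NW: opp run (4,5) capped by B -> flip
Dir N: first cell '.' (not opp) -> no flip
Dir NE: first cell '.' (not opp) -> no flip
Dir W: first cell 'B' (not opp) -> no flip
Dir E: first cell '.' (not opp) -> no flip
Dir SW: first cell '.' (not opp) -> no flip
Dir S: first cell '.' (not opp) -> no flip
Dir SE: first cell '.' (not opp) -> no flip
All flips: (4,5)

Answer: ........
........
...B....
...BB...
..WWWB..
...W.BB.
..W.....
........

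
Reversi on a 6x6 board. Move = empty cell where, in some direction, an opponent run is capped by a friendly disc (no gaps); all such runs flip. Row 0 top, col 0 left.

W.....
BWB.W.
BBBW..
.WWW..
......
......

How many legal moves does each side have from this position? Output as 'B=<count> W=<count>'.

Answer: B=9 W=4

Derivation:
-- B to move --
(0,1): flips 1 -> legal
(0,2): flips 1 -> legal
(0,3): no bracket -> illegal
(0,4): no bracket -> illegal
(0,5): no bracket -> illegal
(1,3): no bracket -> illegal
(1,5): no bracket -> illegal
(2,4): flips 1 -> legal
(2,5): no bracket -> illegal
(3,0): no bracket -> illegal
(3,4): flips 1 -> legal
(4,0): flips 1 -> legal
(4,1): flips 1 -> legal
(4,2): flips 2 -> legal
(4,3): flips 1 -> legal
(4,4): flips 1 -> legal
B mobility = 9
-- W to move --
(0,1): flips 1 -> legal
(0,2): flips 2 -> legal
(0,3): no bracket -> illegal
(1,3): flips 2 -> legal
(3,0): flips 2 -> legal
W mobility = 4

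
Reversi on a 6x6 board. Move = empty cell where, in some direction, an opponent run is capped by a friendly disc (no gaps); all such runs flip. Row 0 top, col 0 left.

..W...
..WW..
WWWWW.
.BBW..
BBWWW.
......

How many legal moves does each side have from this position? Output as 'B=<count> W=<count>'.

Answer: B=9 W=3

Derivation:
-- B to move --
(0,1): no bracket -> illegal
(0,3): no bracket -> illegal
(0,4): flips 2 -> legal
(1,0): flips 1 -> legal
(1,1): flips 1 -> legal
(1,4): flips 1 -> legal
(1,5): no bracket -> illegal
(2,5): no bracket -> illegal
(3,0): no bracket -> illegal
(3,4): flips 1 -> legal
(3,5): no bracket -> illegal
(4,5): flips 3 -> legal
(5,1): no bracket -> illegal
(5,2): flips 1 -> legal
(5,3): flips 1 -> legal
(5,4): flips 1 -> legal
(5,5): no bracket -> illegal
B mobility = 9
-- W to move --
(3,0): flips 2 -> legal
(5,0): flips 2 -> legal
(5,1): flips 2 -> legal
(5,2): no bracket -> illegal
W mobility = 3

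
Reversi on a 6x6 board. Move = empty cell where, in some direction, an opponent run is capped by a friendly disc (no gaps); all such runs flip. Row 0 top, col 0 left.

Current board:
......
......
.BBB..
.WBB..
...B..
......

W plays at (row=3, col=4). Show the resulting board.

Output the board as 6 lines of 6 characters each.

Answer: ......
......
.BBB..
.WWWW.
...B..
......

Derivation:
Place W at (3,4); scan 8 dirs for brackets.
Dir NW: opp run (2,3), next='.' -> no flip
Dir N: first cell '.' (not opp) -> no flip
Dir NE: first cell '.' (not opp) -> no flip
Dir W: opp run (3,3) (3,2) capped by W -> flip
Dir E: first cell '.' (not opp) -> no flip
Dir SW: opp run (4,3), next='.' -> no flip
Dir S: first cell '.' (not opp) -> no flip
Dir SE: first cell '.' (not opp) -> no flip
All flips: (3,2) (3,3)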